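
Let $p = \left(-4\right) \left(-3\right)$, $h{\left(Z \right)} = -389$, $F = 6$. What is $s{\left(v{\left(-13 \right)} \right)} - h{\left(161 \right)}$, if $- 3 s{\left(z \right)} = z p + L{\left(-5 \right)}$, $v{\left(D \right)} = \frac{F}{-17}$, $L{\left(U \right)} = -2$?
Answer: $\frac{19945}{51} \approx 391.08$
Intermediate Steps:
$p = 12$
$v{\left(D \right)} = - \frac{6}{17}$ ($v{\left(D \right)} = \frac{6}{-17} = 6 \left(- \frac{1}{17}\right) = - \frac{6}{17}$)
$s{\left(z \right)} = \frac{2}{3} - 4 z$ ($s{\left(z \right)} = - \frac{z 12 - 2}{3} = - \frac{12 z - 2}{3} = - \frac{-2 + 12 z}{3} = \frac{2}{3} - 4 z$)
$s{\left(v{\left(-13 \right)} \right)} - h{\left(161 \right)} = \left(\frac{2}{3} - - \frac{24}{17}\right) - -389 = \left(\frac{2}{3} + \frac{24}{17}\right) + 389 = \frac{106}{51} + 389 = \frac{19945}{51}$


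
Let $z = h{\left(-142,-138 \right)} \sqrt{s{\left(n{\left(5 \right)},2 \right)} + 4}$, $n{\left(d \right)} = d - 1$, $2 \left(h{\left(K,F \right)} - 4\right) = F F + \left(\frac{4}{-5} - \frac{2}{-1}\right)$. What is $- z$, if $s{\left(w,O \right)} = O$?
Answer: $- \frac{47633 \sqrt{6}}{5} \approx -23335.0$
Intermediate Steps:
$h{\left(K,F \right)} = \frac{23}{5} + \frac{F^{2}}{2}$ ($h{\left(K,F \right)} = 4 + \frac{F F + \left(\frac{4}{-5} - \frac{2}{-1}\right)}{2} = 4 + \frac{F^{2} + \left(4 \left(- \frac{1}{5}\right) - -2\right)}{2} = 4 + \frac{F^{2} + \left(- \frac{4}{5} + 2\right)}{2} = 4 + \frac{F^{2} + \frac{6}{5}}{2} = 4 + \frac{\frac{6}{5} + F^{2}}{2} = 4 + \left(\frac{3}{5} + \frac{F^{2}}{2}\right) = \frac{23}{5} + \frac{F^{2}}{2}$)
$n{\left(d \right)} = -1 + d$
$z = \frac{47633 \sqrt{6}}{5}$ ($z = \left(\frac{23}{5} + \frac{\left(-138\right)^{2}}{2}\right) \sqrt{2 + 4} = \left(\frac{23}{5} + \frac{1}{2} \cdot 19044\right) \sqrt{6} = \left(\frac{23}{5} + 9522\right) \sqrt{6} = \frac{47633 \sqrt{6}}{5} \approx 23335.0$)
$- z = - \frac{47633 \sqrt{6}}{5}$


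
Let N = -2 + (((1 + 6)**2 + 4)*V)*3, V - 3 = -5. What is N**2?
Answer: 102400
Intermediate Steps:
V = -2 (V = 3 - 5 = -2)
N = -320 (N = -2 + (((1 + 6)**2 + 4)*(-2))*3 = -2 + ((7**2 + 4)*(-2))*3 = -2 + ((49 + 4)*(-2))*3 = -2 + (53*(-2))*3 = -2 - 106*3 = -2 - 318 = -320)
N**2 = (-320)**2 = 102400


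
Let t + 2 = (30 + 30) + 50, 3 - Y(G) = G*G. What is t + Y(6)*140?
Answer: -4512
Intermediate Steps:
Y(G) = 3 - G² (Y(G) = 3 - G*G = 3 - G²)
t = 108 (t = -2 + ((30 + 30) + 50) = -2 + (60 + 50) = -2 + 110 = 108)
t + Y(6)*140 = 108 + (3 - 1*6²)*140 = 108 + (3 - 1*36)*140 = 108 + (3 - 36)*140 = 108 - 33*140 = 108 - 4620 = -4512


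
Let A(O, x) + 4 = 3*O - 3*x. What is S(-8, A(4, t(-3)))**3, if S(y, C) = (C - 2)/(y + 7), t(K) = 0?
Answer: -216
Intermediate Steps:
A(O, x) = -4 - 3*x + 3*O (A(O, x) = -4 + (3*O - 3*x) = -4 + (-3*x + 3*O) = -4 - 3*x + 3*O)
S(y, C) = (-2 + C)/(7 + y)
S(-8, A(4, t(-3)))**3 = ((-2 + (-4 - 3*0 + 3*4))/(7 - 8))**3 = ((-2 + (-4 + 0 + 12))/(-1))**3 = (-(-2 + 8))**3 = (-1*6)**3 = (-6)**3 = -216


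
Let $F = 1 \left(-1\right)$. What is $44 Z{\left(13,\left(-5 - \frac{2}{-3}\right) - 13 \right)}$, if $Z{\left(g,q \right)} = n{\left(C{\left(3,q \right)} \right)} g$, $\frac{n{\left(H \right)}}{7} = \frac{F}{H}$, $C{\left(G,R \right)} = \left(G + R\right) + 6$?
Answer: $\frac{12012}{25} \approx 480.48$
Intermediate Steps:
$C{\left(G,R \right)} = 6 + G + R$
$F = -1$
$n{\left(H \right)} = - \frac{7}{H}$ ($n{\left(H \right)} = 7 \left(- \frac{1}{H}\right) = - \frac{7}{H}$)
$Z{\left(g,q \right)} = - \frac{7 g}{9 + q}$ ($Z{\left(g,q \right)} = - \frac{7}{6 + 3 + q} g = - \frac{7}{9 + q} g = - \frac{7 g}{9 + q}$)
$44 Z{\left(13,\left(-5 - \frac{2}{-3}\right) - 13 \right)} = 44 \left(\left(-7\right) 13 \frac{1}{9 - \left(18 - \frac{2}{3}\right)}\right) = 44 \left(\left(-7\right) 13 \frac{1}{9 - \frac{52}{3}}\right) = 44 \left(\left(-7\right) 13 \frac{1}{- \frac{25}{3}}\right) = 44 \left(\left(-7\right) 13 \left(- \frac{3}{25}\right)\right) = 44 \cdot \frac{273}{25} = \frac{12012}{25}$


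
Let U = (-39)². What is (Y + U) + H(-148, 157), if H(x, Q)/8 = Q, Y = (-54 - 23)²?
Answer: 8706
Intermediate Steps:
U = 1521
Y = 5929 (Y = (-77)² = 5929)
H(x, Q) = 8*Q
(Y + U) + H(-148, 157) = (5929 + 1521) + 8*157 = 7450 + 1256 = 8706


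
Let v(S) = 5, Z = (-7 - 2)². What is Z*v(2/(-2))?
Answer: 405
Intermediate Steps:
Z = 81 (Z = (-9)² = 81)
Z*v(2/(-2)) = 81*5 = 405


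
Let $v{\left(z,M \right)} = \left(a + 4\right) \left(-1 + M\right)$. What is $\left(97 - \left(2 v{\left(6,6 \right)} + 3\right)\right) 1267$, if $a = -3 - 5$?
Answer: $169778$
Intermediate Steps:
$a = -8$ ($a = -3 - 5 = -8$)
$v{\left(z,M \right)} = 4 - 4 M$ ($v{\left(z,M \right)} = \left(-8 + 4\right) \left(-1 + M\right) = - 4 \left(-1 + M\right) = 4 - 4 M$)
$\left(97 - \left(2 v{\left(6,6 \right)} + 3\right)\right) 1267 = \left(97 - \left(2 \left(4 - 24\right) + 3\right)\right) 1267 = \left(97 - \left(2 \left(-20\right) + 3\right)\right) 1267 = \left(97 - \left(-40 + 3\right)\right) 1267 = \left(97 - -37\right) 1267 = \left(97 + 37\right) 1267 = 134 \cdot 1267 = 169778$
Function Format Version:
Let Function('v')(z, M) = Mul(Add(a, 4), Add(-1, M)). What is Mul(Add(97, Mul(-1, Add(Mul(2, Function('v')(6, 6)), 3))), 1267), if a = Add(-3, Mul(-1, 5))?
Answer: 169778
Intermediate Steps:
a = -8 (a = Add(-3, -5) = -8)
Function('v')(z, M) = Add(4, Mul(-4, M)) (Function('v')(z, M) = Mul(Add(-8, 4), Add(-1, M)) = Mul(-4, Add(-1, M)) = Add(4, Mul(-4, M)))
Mul(Add(97, Mul(-1, Add(Mul(2, Function('v')(6, 6)), 3))), 1267) = Mul(Add(97, Mul(-1, Add(Mul(2, Add(4, Mul(-4, 6))), 3))), 1267) = Mul(Add(97, Mul(-1, Add(Mul(2, Add(4, -24)), 3))), 1267) = Mul(Add(97, Mul(-1, Add(Mul(2, -20), 3))), 1267) = Mul(Add(97, Mul(-1, Add(-40, 3))), 1267) = Mul(Add(97, Mul(-1, -37)), 1267) = Mul(Add(97, 37), 1267) = Mul(134, 1267) = 169778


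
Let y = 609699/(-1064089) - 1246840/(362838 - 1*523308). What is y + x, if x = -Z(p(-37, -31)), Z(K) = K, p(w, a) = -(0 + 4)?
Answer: 191192777755/17075436183 ≈ 11.197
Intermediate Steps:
p(w, a) = -4 (p(w, a) = -1*4 = -4)
y = 122891033023/17075436183 (y = 609699*(-1/1064089) - 1246840/(362838 - 523308) = -609699/1064089 - 1246840/(-160470) = -609699/1064089 - 1246840*(-1/160470) = -609699/1064089 + 124684/16047 = 122891033023/17075436183 ≈ 7.1969)
x = 4 (x = -1*(-4) = 4)
y + x = 122891033023/17075436183 + 4 = 191192777755/17075436183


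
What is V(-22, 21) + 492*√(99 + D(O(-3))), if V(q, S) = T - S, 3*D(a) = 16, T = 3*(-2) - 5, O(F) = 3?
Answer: -32 + 164*√939 ≈ 4993.5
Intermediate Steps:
T = -11 (T = -6 - 5 = -11)
D(a) = 16/3 (D(a) = (⅓)*16 = 16/3)
V(q, S) = -11 - S
V(-22, 21) + 492*√(99 + D(O(-3))) = (-11 - 1*21) + 492*√(99 + 16/3) = (-11 - 21) + 492*√(313/3) = -32 + 492*(√939/3) = -32 + 164*√939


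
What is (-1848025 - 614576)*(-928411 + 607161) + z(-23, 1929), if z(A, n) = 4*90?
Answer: 791110571610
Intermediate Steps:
z(A, n) = 360
(-1848025 - 614576)*(-928411 + 607161) + z(-23, 1929) = (-1848025 - 614576)*(-928411 + 607161) + 360 = -2462601*(-321250) + 360 = 791110571250 + 360 = 791110571610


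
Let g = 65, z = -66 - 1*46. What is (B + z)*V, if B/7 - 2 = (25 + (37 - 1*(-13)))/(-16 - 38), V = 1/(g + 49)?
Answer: -1939/2052 ≈ -0.94493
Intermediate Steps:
z = -112 (z = -66 - 46 = -112)
V = 1/114 (V = 1/(65 + 49) = 1/114 ≈ 0.0087719)
B = 77/18 (B = 14 + 7*((25 + (37 - 1*(-13)))/(-16 - 38)) = 14 + 7*((25 + (37 + 13))/(-54)) = 14 + 7*((25 + 50)*(-1/54)) = 14 + 7*(75*(-1/54)) = 14 + 7*(-25/18) = 14 - 175/18 = 77/18 ≈ 4.2778)
(B + z)*V = (77/18 - 112)*(1/114) = -1939/18*1/114 = -1939/2052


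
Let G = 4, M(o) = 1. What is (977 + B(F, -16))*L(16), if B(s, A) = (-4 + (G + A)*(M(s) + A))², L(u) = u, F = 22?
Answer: 511248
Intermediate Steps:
B(s, A) = (-4 + (1 + A)*(4 + A))² (B(s, A) = (-4 + (4 + A)*(1 + A))² = (-4 + (1 + A)*(4 + A))²)
(977 + B(F, -16))*L(16) = (977 + (-16)²*(5 - 16)²)*16 = (977 + 256*(-11)²)*16 = (977 + 256*121)*16 = (977 + 30976)*16 = 31953*16 = 511248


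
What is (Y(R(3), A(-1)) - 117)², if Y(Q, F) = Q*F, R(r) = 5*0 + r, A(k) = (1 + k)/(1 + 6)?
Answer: 13689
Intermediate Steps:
A(k) = ⅐ + k/7 (A(k) = (1 + k)/7 = (1 + k)*(⅐) = ⅐ + k/7)
R(r) = r (R(r) = 0 + r = r)
Y(Q, F) = F*Q
(Y(R(3), A(-1)) - 117)² = ((⅐ + (⅐)*(-1))*3 - 117)² = ((⅐ - ⅐)*3 - 117)² = (0*3 - 117)² = (0 - 117)² = (-117)² = 13689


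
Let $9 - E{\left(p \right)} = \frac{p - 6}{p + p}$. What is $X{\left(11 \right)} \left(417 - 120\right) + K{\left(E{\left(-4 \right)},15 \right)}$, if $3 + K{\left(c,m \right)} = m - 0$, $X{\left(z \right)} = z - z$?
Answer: $12$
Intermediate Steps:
$X{\left(z \right)} = 0$
$E{\left(p \right)} = 9 - \frac{-6 + p}{2 p}$ ($E{\left(p \right)} = 9 - \frac{p - 6}{p + p} = 9 - \frac{-6 + p}{2 p}$)
$K{\left(c,m \right)} = -3 + m$ ($K{\left(c,m \right)} = -3 + \left(m - 0\right) = -3 + \left(m + 0\right) = -3 + m$)
$X{\left(11 \right)} \left(417 - 120\right) + K{\left(E{\left(-4 \right)},15 \right)} = 0 \left(417 - 120\right) + \left(-3 + 15\right) = 0 \cdot 297 + 12 = 0 + 12 = 12$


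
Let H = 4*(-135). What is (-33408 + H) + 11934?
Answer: -22014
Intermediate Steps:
H = -540
(-33408 + H) + 11934 = (-33408 - 540) + 11934 = -33948 + 11934 = -22014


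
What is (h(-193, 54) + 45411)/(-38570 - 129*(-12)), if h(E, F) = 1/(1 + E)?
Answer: -8718911/7108224 ≈ -1.2266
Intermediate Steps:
(h(-193, 54) + 45411)/(-38570 - 129*(-12)) = (1/(1 - 193) + 45411)/(-38570 - 129*(-12)) = (1/(-192) + 45411)/(-38570 + 1548) = (-1/192 + 45411)/(-37022) = (8718911/192)*(-1/37022) = -8718911/7108224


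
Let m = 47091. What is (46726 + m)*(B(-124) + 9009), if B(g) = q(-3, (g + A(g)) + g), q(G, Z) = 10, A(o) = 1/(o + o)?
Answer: 846135523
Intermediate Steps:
A(o) = 1/(2*o)
B(g) = 10
(46726 + m)*(B(-124) + 9009) = (46726 + 47091)*(10 + 9009) = 93817*9019 = 846135523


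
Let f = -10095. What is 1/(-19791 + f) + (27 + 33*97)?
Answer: 96472007/29886 ≈ 3228.0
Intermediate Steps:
1/(-19791 + f) + (27 + 33*97) = 1/(-19791 - 10095) + (27 + 33*97) = 1/(-29886) + (27 + 3201) = -1/29886 + 3228 = 96472007/29886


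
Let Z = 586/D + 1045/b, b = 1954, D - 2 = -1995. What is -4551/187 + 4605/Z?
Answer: 1116423257093/58446289 ≈ 19102.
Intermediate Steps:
D = -1993 (D = 2 - 1995 = -1993)
Z = 937641/3894322 (Z = 586/(-1993) + 1045/1954 = 586*(-1/1993) + 1045*(1/1954) = -586/1993 + 1045/1954 = 937641/3894322 ≈ 0.24077)
-4551/187 + 4605/Z = -4551/187 + 4605/(937641/3894322) = -4551*1/187 + 4605*(3894322/937641) = -4551/187 + 5977784270/312547 = 1116423257093/58446289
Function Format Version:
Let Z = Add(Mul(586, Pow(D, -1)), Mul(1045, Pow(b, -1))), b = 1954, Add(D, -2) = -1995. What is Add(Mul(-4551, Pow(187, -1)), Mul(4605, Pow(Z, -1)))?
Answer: Rational(1116423257093, 58446289) ≈ 19102.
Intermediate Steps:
D = -1993 (D = Add(2, -1995) = -1993)
Z = Rational(937641, 3894322) (Z = Add(Mul(586, Pow(-1993, -1)), Mul(1045, Pow(1954, -1))) = Add(Mul(586, Rational(-1, 1993)), Mul(1045, Rational(1, 1954))) = Add(Rational(-586, 1993), Rational(1045, 1954)) = Rational(937641, 3894322) ≈ 0.24077)
Add(Mul(-4551, Pow(187, -1)), Mul(4605, Pow(Z, -1))) = Add(Mul(-4551, Pow(187, -1)), Mul(4605, Pow(Rational(937641, 3894322), -1))) = Add(Mul(-4551, Rational(1, 187)), Mul(4605, Rational(3894322, 937641))) = Add(Rational(-4551, 187), Rational(5977784270, 312547)) = Rational(1116423257093, 58446289)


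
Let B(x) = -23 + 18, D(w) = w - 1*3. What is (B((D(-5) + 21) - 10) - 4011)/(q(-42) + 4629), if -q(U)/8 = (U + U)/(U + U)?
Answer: -4016/4621 ≈ -0.86908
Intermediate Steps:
q(U) = -8 (q(U) = -8*(U + U)/(U + U) = -8*2*U/(2*U) = -8*2*U*1/(2*U) = -8*1 = -8)
D(w) = -3 + w (D(w) = w - 3 = -3 + w)
B(x) = -5
(B((D(-5) + 21) - 10) - 4011)/(q(-42) + 4629) = (-5 - 4011)/(-8 + 4629) = -4016/4621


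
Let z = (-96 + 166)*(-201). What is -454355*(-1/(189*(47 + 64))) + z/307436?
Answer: 69694954625/3224849922 ≈ 21.612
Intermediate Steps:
z = -14070 (z = 70*(-201) = -14070)
-454355*(-1/(189*(47 + 64))) + z/307436 = -454355*(-1/(189*(47 + 64))) - 14070/307436 = -454355/((-189*111)) - 14070*1/307436 = -454355/(-20979) - 7035/153718 = -454355*(-1/20979) - 7035/153718 = 454355/20979 - 7035/153718 = 69694954625/3224849922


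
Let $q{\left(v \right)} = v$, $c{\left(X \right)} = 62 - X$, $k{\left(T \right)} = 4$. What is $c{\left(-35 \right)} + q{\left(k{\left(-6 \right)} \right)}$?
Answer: $101$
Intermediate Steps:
$c{\left(-35 \right)} + q{\left(k{\left(-6 \right)} \right)} = \left(62 - -35\right) + 4 = \left(62 + 35\right) + 4 = 97 + 4 = 101$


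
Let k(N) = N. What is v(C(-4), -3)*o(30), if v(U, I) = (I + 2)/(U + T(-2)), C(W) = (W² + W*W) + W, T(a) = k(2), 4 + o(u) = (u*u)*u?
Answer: -13498/15 ≈ -899.87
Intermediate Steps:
o(u) = -4 + u³ (o(u) = -4 + (u*u)*u = -4 + u²*u = -4 + u³)
T(a) = 2
C(W) = W + 2*W² (C(W) = (W² + W²) + W = 2*W² + W = W + 2*W²)
v(U, I) = (2 + I)/(2 + U) (v(U, I) = (I + 2)/(U + 2) = (2 + I)/(2 + U))
v(C(-4), -3)*o(30) = ((2 - 3)/(2 - 4*(1 + 2*(-4))))*(-4 + 30³) = (-1/(2 - 4*(1 - 8)))*(-4 + 27000) = (-1/(2 - 4*(-7)))*26996 = (-1/(2 + 28))*26996 = (-1/30)*26996 = ((1/30)*(-1))*26996 = -1/30*26996 = -13498/15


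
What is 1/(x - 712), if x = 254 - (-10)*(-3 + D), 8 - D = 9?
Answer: -1/498 ≈ -0.0020080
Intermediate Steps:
D = -1 (D = 8 - 1*9 = 8 - 9 = -1)
x = 214 (x = 254 - (-10)*(-3 - 1) = 254 - (-10)*(-4) = 254 - 1*40 = 254 - 40 = 214)
1/(x - 712) = 1/(214 - 712) = 1/(-498) = -1/498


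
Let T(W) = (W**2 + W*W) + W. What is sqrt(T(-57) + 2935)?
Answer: 4*sqrt(586) ≈ 96.830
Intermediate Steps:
T(W) = W + 2*W**2 (T(W) = (W**2 + W**2) + W = 2*W**2 + W = W + 2*W**2)
sqrt(T(-57) + 2935) = sqrt(-57*(1 + 2*(-57)) + 2935) = sqrt(-57*(1 - 114) + 2935) = sqrt(-57*(-113) + 2935) = sqrt(6441 + 2935) = sqrt(9376) = 4*sqrt(586)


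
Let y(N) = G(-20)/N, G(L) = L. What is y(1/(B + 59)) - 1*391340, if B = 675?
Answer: -406020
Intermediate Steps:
y(N) = -20/N
y(1/(B + 59)) - 1*391340 = -20/(1/(675 + 59)) - 1*391340 = -20/(1/734) - 391340 = -20/1/734 - 391340 = -20*734 - 391340 = -14680 - 391340 = -406020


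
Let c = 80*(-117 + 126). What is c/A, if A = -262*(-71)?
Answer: 360/9301 ≈ 0.038706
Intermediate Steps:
c = 720 (c = 80*9 = 720)
A = 18602
c/A = 720/18602 = 720*(1/18602) = 360/9301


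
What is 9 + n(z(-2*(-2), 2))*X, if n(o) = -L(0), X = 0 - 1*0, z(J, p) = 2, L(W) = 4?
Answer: 9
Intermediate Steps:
X = 0 (X = 0 + 0 = 0)
n(o) = -4 (n(o) = -1*4 = -4)
9 + n(z(-2*(-2), 2))*X = 9 - 4*0 = 9 + 0 = 9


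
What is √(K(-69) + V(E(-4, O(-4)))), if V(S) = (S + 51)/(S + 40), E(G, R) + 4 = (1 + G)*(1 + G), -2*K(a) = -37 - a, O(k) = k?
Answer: 2*I*√830/15 ≈ 3.8413*I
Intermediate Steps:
K(a) = 37/2 + a/2 (K(a) = -(-37 - a)/2 = 37/2 + a/2)
E(G, R) = -4 + (1 + G)² (E(G, R) = -4 + (1 + G)*(1 + G) = -4 + (1 + G)²)
V(S) = (51 + S)/(40 + S)
√(K(-69) + V(E(-4, O(-4)))) = √((37/2 + (½)*(-69)) + (51 + (-4 + (1 - 4)²))/(40 + (-4 + (1 - 4)²))) = √((37/2 - 69/2) + (51 + (-4 + (-3)²))/(40 + (-4 + (-3)²))) = √(-16 + (51 + (-4 + 9))/(40 + (-4 + 9))) = √(-16 + (51 + 5)/(40 + 5)) = √(-16 + 56/45) = √(-664/45) = 2*I*√830/15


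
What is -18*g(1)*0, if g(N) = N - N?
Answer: 0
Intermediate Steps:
g(N) = 0
-18*g(1)*0 = -18*0*0 = 0*0 = 0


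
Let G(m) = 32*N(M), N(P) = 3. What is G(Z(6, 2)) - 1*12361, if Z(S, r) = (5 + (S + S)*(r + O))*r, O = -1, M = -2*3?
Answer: -12265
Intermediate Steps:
M = -6
Z(S, r) = r*(5 + 2*S*(-1 + r)) (Z(S, r) = (5 + (S + S)*(r - 1))*r = (5 + (2*S)*(-1 + r))*r = (5 + 2*S*(-1 + r))*r = r*(5 + 2*S*(-1 + r)))
G(m) = 96 (G(m) = 32*3 = 96)
G(Z(6, 2)) - 1*12361 = 96 - 1*12361 = 96 - 12361 = -12265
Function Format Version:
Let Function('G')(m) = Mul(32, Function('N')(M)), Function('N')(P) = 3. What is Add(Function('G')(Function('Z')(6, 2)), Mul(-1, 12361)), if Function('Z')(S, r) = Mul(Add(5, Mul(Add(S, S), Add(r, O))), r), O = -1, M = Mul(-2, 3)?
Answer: -12265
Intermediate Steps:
M = -6
Function('Z')(S, r) = Mul(r, Add(5, Mul(2, S, Add(-1, r)))) (Function('Z')(S, r) = Mul(Add(5, Mul(Add(S, S), Add(r, -1))), r) = Mul(Add(5, Mul(Mul(2, S), Add(-1, r))), r) = Mul(Add(5, Mul(2, S, Add(-1, r))), r) = Mul(r, Add(5, Mul(2, S, Add(-1, r)))))
Function('G')(m) = 96 (Function('G')(m) = Mul(32, 3) = 96)
Add(Function('G')(Function('Z')(6, 2)), Mul(-1, 12361)) = Add(96, Mul(-1, 12361)) = Add(96, -12361) = -12265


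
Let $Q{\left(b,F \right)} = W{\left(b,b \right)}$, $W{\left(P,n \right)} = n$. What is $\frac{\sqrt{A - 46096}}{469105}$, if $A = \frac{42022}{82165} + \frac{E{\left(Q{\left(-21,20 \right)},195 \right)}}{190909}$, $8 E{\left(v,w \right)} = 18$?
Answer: $\frac{3 i \sqrt{5040834383140358355041395}}{14716797697906850} \approx 0.00045768 i$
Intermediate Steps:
$Q{\left(b,F \right)} = b$
$E{\left(v,w \right)} = \frac{9}{4}$ ($E{\left(v,w \right)} = \frac{1}{8} \cdot 18 = \frac{9}{4}$)
$A = \frac{32090251477}{62744151940}$ ($A = \frac{42022}{82165} + \frac{9}{4 \cdot 190909} = 42022 \cdot \frac{1}{82165} + \frac{9}{4} \cdot \frac{1}{190909} = \frac{42022}{82165} + \frac{9}{763636} = \frac{32090251477}{62744151940} \approx 0.51145$)
$\frac{\sqrt{A - 46096}}{469105} = \frac{\sqrt{\frac{32090251477}{62744151940} - 46096}}{469105} = \sqrt{- \frac{2892222337574763}{62744151940}} \cdot \frac{1}{469105} = \frac{3 i \sqrt{5040834383140358355041395}}{31372075970} \cdot \frac{1}{469105} = \frac{3 i \sqrt{5040834383140358355041395}}{14716797697906850}$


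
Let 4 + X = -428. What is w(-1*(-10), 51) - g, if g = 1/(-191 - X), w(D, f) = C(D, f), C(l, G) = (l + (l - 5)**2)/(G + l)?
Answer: 8374/14701 ≈ 0.56962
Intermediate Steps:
C(l, G) = (l + (-5 + l)**2)/(G + l)
X = -432 (X = -4 - 428 = -432)
w(D, f) = (D + (-5 + D)**2)/(D + f) (w(D, f) = (D + (-5 + D)**2)/(f + D) = (D + (-5 + D)**2)/(D + f))
g = 1/241 (g = 1/(-191 - 1*(-432)) = 1/(-191 + 432) = 1/241 ≈ 0.0041494)
w(-1*(-10), 51) - g = (-1*(-10) + (-5 - 1*(-10))**2)/(-1*(-10) + 51) - 1*1/241 = (10 + (-5 + 10)**2)/(10 + 51) - 1/241 = (10 + 5**2)/61 - 1/241 = (10 + 25)/61 - 1/241 = (1/61)*35 - 1/241 = 35/61 - 1/241 = 8374/14701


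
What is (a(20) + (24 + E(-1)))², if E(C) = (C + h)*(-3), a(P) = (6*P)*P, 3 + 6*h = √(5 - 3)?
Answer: (4857 - √2)²/4 ≈ 5.8942e+6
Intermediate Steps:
h = -½ + √2/6 (h = -½ + √(5 - 3)/6 = -½ + √2/6 ≈ -0.26430)
a(P) = 6*P²
E(C) = 3/2 - 3*C - √2/2 (E(C) = (C + (-½ + √2/6))*(-3) = (-½ + C + √2/6)*(-3) = 3/2 - 3*C - √2/2)
(a(20) + (24 + E(-1)))² = (6*20² + (24 + (3/2 - 3*(-1) - √2/2)))² = (6*400 + (24 + (3/2 + 3 - √2/2)))² = (2400 + (24 + (9/2 - √2/2)))² = (2400 + (57/2 - √2/2))² = (4857/2 - √2/2)²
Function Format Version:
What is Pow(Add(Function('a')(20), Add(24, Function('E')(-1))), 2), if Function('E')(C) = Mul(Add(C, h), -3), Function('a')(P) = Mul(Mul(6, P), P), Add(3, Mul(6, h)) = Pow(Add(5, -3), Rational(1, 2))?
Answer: Mul(Rational(1, 4), Pow(Add(4857, Mul(-1, Pow(2, Rational(1, 2)))), 2)) ≈ 5.8942e+6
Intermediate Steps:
h = Add(Rational(-1, 2), Mul(Rational(1, 6), Pow(2, Rational(1, 2)))) (h = Add(Rational(-1, 2), Mul(Rational(1, 6), Pow(Add(5, -3), Rational(1, 2)))) = Add(Rational(-1, 2), Mul(Rational(1, 6), Pow(2, Rational(1, 2)))) ≈ -0.26430)
Function('a')(P) = Mul(6, Pow(P, 2))
Function('E')(C) = Add(Rational(3, 2), Mul(-3, C), Mul(Rational(-1, 2), Pow(2, Rational(1, 2)))) (Function('E')(C) = Mul(Add(C, Add(Rational(-1, 2), Mul(Rational(1, 6), Pow(2, Rational(1, 2))))), -3) = Mul(Add(Rational(-1, 2), C, Mul(Rational(1, 6), Pow(2, Rational(1, 2)))), -3) = Add(Rational(3, 2), Mul(-3, C), Mul(Rational(-1, 2), Pow(2, Rational(1, 2)))))
Pow(Add(Function('a')(20), Add(24, Function('E')(-1))), 2) = Pow(Add(Mul(6, Pow(20, 2)), Add(24, Add(Rational(3, 2), Mul(-3, -1), Mul(Rational(-1, 2), Pow(2, Rational(1, 2)))))), 2) = Pow(Add(Mul(6, 400), Add(24, Add(Rational(3, 2), 3, Mul(Rational(-1, 2), Pow(2, Rational(1, 2)))))), 2) = Pow(Add(2400, Add(24, Add(Rational(9, 2), Mul(Rational(-1, 2), Pow(2, Rational(1, 2)))))), 2) = Pow(Add(2400, Add(Rational(57, 2), Mul(Rational(-1, 2), Pow(2, Rational(1, 2))))), 2) = Pow(Add(Rational(4857, 2), Mul(Rational(-1, 2), Pow(2, Rational(1, 2)))), 2)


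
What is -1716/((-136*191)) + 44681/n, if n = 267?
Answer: 290272957/1733898 ≈ 167.41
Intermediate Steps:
-1716/((-136*191)) + 44681/n = -1716/((-136*191)) + 44681/267 = -1716/(-25976) + 44681*(1/267) = -1716*(-1/25976) + 44681/267 = 429/6494 + 44681/267 = 290272957/1733898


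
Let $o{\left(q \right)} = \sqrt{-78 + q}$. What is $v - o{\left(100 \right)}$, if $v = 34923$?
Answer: $34923 - \sqrt{22} \approx 34918.0$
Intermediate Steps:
$v - o{\left(100 \right)} = 34923 - \sqrt{-78 + 100} = 34923 - \sqrt{22}$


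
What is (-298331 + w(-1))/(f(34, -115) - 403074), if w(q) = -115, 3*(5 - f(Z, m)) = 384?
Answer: 99482/134399 ≈ 0.74020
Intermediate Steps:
f(Z, m) = -123 (f(Z, m) = 5 - ⅓*384 = 5 - 128 = -123)
(-298331 + w(-1))/(f(34, -115) - 403074) = (-298331 - 115)/(-123 - 403074) = -298446/(-403197) = -298446*(-1/403197) = 99482/134399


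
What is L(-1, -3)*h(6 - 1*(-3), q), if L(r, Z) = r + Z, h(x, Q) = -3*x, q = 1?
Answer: 108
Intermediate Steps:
L(r, Z) = Z + r
L(-1, -3)*h(6 - 1*(-3), q) = (-3 - 1)*(-3*(6 - 1*(-3))) = -(-12)*(6 + 3) = -(-12)*9 = -4*(-27) = 108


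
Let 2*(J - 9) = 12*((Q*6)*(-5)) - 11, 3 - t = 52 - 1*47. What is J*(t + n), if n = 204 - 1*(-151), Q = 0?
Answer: 2471/2 ≈ 1235.5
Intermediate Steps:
n = 355 (n = 204 + 151 = 355)
t = -2 (t = 3 - (52 - 1*47) = 3 - (52 - 47) = 3 - 1*5 = 3 - 5 = -2)
J = 7/2 (J = 9 + (12*((0*6)*(-5)) - 11)/2 = 9 + (12*(0*(-5)) - 11)/2 = 9 + (12*0 - 11)/2 = 9 + (0 - 11)/2 = 9 + (½)*(-11) = 9 - 11/2 = 7/2 ≈ 3.5000)
J*(t + n) = 7*(-2 + 355)/2 = (7/2)*353 = 2471/2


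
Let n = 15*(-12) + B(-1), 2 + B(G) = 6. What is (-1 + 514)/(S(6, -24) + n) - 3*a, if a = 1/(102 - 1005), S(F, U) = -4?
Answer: -17137/6020 ≈ -2.8467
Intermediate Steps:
B(G) = 4 (B(G) = -2 + 6 = 4)
n = -176 (n = 15*(-12) + 4 = -180 + 4 = -176)
a = -1/903 (a = 1/(-903) = -1/903 ≈ -0.0011074)
(-1 + 514)/(S(6, -24) + n) - 3*a = (-1 + 514)/(-4 - 176) - 3*(-1/903) = 513/(-180) + 1/301 = 513*(-1/180) + 1/301 = -57/20 + 1/301 = -17137/6020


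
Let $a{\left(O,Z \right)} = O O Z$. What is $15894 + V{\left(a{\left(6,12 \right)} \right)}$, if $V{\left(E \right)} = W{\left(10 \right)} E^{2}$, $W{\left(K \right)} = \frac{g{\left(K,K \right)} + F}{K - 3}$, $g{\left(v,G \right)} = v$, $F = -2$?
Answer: $\frac{1604250}{7} \approx 2.2918 \cdot 10^{5}$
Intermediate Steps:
$a{\left(O,Z \right)} = Z O^{2}$
$W{\left(K \right)} = \frac{-2 + K}{-3 + K}$ ($W{\left(K \right)} = \frac{K - 2}{K - 3} = \frac{-2 + K}{-3 + K}$)
$V{\left(E \right)} = \frac{8 E^{2}}{7}$ ($V{\left(E \right)} = \frac{-2 + 10}{-3 + 10} E^{2} = \frac{1}{7} \cdot 8 E^{2} = \frac{8 E^{2}}{7}$)
$15894 + V{\left(a{\left(6,12 \right)} \right)} = 15894 + \frac{8 \left(12 \cdot 6^{2}\right)^{2}}{7} = 15894 + \frac{8 \left(12 \cdot 36\right)^{2}}{7} = 15894 + \frac{8 \cdot 432^{2}}{7} = 15894 + \frac{8}{7} \cdot 186624 = 15894 + \frac{1492992}{7} = \frac{1604250}{7}$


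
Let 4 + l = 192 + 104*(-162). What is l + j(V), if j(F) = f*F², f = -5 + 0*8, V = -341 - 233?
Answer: -1664040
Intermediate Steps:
V = -574
f = -5 (f = -5 + 0 = -5)
l = -16660 (l = -4 + (192 + 104*(-162)) = -4 + (192 - 16848) = -4 - 16656 = -16660)
j(F) = -5*F²
l + j(V) = -16660 - 5*(-574)² = -16660 - 5*329476 = -16660 - 1647380 = -1664040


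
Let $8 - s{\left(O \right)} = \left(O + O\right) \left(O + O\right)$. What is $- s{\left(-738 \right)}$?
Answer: $2178568$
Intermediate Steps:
$s{\left(O \right)} = 8 - 4 O^{2}$ ($s{\left(O \right)} = 8 - \left(O + O\right) \left(O + O\right) = 8 - 2 O 2 O = 8 - 4 O^{2}$)
$- s{\left(-738 \right)} = - (8 - 4 \left(-738\right)^{2}) = - (8 - 2178576) = \left(-1\right) \left(-2178568\right) = 2178568$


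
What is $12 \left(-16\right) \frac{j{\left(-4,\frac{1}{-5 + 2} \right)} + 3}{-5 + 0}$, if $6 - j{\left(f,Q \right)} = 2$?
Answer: $\frac{1344}{5} \approx 268.8$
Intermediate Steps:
$j{\left(f,Q \right)} = 4$ ($j{\left(f,Q \right)} = 6 - 2 = 4$)
$12 \left(-16\right) \frac{j{\left(-4,\frac{1}{-5 + 2} \right)} + 3}{-5 + 0} = 12 \left(-16\right) \frac{4 + 3}{-5 + 0} = - 192 \frac{7}{-5} = - 192 \cdot 7 \left(- \frac{1}{5}\right) = \left(-192\right) \left(- \frac{7}{5}\right) = \frac{1344}{5}$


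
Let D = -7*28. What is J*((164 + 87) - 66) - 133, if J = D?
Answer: -36393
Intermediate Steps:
D = -196
J = -196
J*((164 + 87) - 66) - 133 = -196*((164 + 87) - 66) - 133 = -196*(251 - 66) - 133 = -196*185 - 133 = -36260 - 133 = -36393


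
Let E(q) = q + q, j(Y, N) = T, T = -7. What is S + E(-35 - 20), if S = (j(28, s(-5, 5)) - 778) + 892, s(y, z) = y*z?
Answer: -3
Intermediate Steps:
j(Y, N) = -7
E(q) = 2*q
S = 107 (S = (-7 - 778) + 892 = -785 + 892 = 107)
S + E(-35 - 20) = 107 + 2*(-35 - 20) = 107 + 2*(-55) = 107 - 110 = -3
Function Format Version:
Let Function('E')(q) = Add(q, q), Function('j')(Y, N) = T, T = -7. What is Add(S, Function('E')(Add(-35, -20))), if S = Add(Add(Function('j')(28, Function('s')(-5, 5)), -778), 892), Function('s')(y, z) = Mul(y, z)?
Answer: -3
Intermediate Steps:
Function('j')(Y, N) = -7
Function('E')(q) = Mul(2, q)
S = 107 (S = Add(Add(-7, -778), 892) = Add(-785, 892) = 107)
Add(S, Function('E')(Add(-35, -20))) = Add(107, Mul(2, Add(-35, -20))) = Add(107, Mul(2, -55)) = Add(107, -110) = -3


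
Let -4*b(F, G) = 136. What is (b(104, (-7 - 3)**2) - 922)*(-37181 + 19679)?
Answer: 16731912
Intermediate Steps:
b(F, G) = -34 (b(F, G) = -1/4*136 = -34)
(b(104, (-7 - 3)**2) - 922)*(-37181 + 19679) = (-34 - 922)*(-37181 + 19679) = -956*(-17502) = 16731912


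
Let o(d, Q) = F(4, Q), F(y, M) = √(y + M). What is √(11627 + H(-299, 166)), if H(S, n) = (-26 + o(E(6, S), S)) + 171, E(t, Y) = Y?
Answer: √(11772 + I*√295) ≈ 108.5 + 0.0791*I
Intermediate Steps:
F(y, M) = √(M + y)
o(d, Q) = √(4 + Q) (o(d, Q) = √(Q + 4) = √(4 + Q))
H(S, n) = 145 + √(4 + S) (H(S, n) = (-26 + √(4 + S)) + 171 = 145 + √(4 + S))
√(11627 + H(-299, 166)) = √(11627 + (145 + √(4 - 299))) = √(11627 + (145 + √(-295))) = √(11627 + (145 + I*√295)) = √(11772 + I*√295)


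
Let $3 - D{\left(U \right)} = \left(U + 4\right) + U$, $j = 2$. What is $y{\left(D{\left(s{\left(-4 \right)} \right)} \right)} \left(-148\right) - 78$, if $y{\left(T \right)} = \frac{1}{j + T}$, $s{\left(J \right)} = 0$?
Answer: $-226$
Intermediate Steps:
$D{\left(U \right)} = -1 - 2 U$ ($D{\left(U \right)} = 3 - \left(\left(U + 4\right) + U\right) = 3 - \left(\left(4 + U\right) + U\right) = 3 - \left(4 + 2 U\right) = -1 - 2 U$)
$y{\left(T \right)} = \frac{1}{2 + T}$
$y{\left(D{\left(s{\left(-4 \right)} \right)} \right)} \left(-148\right) - 78 = \frac{1}{2 - 1} \left(-148\right) - 78 = 1^{-1} \left(-148\right) - 78 = 1 \left(-148\right) - 78 = -148 - 78 = -226$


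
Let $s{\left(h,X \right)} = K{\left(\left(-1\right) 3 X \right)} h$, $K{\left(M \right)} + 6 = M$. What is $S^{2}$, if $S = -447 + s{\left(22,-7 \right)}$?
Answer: $13689$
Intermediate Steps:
$K{\left(M \right)} = -6 + M$
$s{\left(h,X \right)} = h \left(-6 - 3 X\right)$ ($s{\left(h,X \right)} = \left(-6 + \left(-1\right) 3 X\right) h = \left(-6 - 3 X\right) h = h \left(-6 - 3 X\right)$)
$S = -117$ ($S = -447 - 66 \left(2 - 7\right) = -447 - 66 \left(-5\right) = -447 + 330 = -117$)
$S^{2} = \left(-117\right)^{2} = 13689$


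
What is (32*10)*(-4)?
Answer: -1280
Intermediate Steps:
(32*10)*(-4) = 320*(-4) = -1280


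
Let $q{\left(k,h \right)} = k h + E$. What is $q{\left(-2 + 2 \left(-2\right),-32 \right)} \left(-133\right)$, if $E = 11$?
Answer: $-26999$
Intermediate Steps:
$q{\left(k,h \right)} = 11 + h k$ ($q{\left(k,h \right)} = k h + 11 = h k + 11 = 11 + h k$)
$q{\left(-2 + 2 \left(-2\right),-32 \right)} \left(-133\right) = \left(11 - 32 \left(-2 + 2 \left(-2\right)\right)\right) \left(-133\right) = \left(11 - 32 \left(-2 - 4\right)\right) \left(-133\right) = \left(11 - -192\right) \left(-133\right) = \left(11 + 192\right) \left(-133\right) = 203 \left(-133\right) = -26999$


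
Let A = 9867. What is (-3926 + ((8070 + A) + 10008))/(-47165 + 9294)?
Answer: -24019/37871 ≈ -0.63423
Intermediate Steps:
(-3926 + ((8070 + A) + 10008))/(-47165 + 9294) = (-3926 + ((8070 + 9867) + 10008))/(-47165 + 9294) = (-3926 + (17937 + 10008))/(-37871) = (-3926 + 27945)*(-1/37871) = 24019*(-1/37871) = -24019/37871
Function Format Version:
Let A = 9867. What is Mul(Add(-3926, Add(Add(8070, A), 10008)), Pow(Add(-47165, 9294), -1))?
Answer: Rational(-24019, 37871) ≈ -0.63423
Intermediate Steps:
Mul(Add(-3926, Add(Add(8070, A), 10008)), Pow(Add(-47165, 9294), -1)) = Mul(Add(-3926, Add(Add(8070, 9867), 10008)), Pow(Add(-47165, 9294), -1)) = Mul(Add(-3926, Add(17937, 10008)), Pow(-37871, -1)) = Mul(Add(-3926, 27945), Rational(-1, 37871)) = Mul(24019, Rational(-1, 37871)) = Rational(-24019, 37871)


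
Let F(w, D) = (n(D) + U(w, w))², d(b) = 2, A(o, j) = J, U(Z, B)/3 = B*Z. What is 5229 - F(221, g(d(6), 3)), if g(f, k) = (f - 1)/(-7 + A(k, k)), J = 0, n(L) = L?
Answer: -1051978179379/49 ≈ -2.1469e+10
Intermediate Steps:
U(Z, B) = 3*B*Z (U(Z, B) = 3*(B*Z) = 3*B*Z)
A(o, j) = 0
g(f, k) = ⅐ - f/7 (g(f, k) = (f - 1)/(-7 + 0) = (-1 + f)/(-7) = (-1 + f)*(-⅐) = ⅐ - f/7)
F(w, D) = (D + 3*w²)² (F(w, D) = (D + 3*w*w)² = (D + 3*w²)²)
5229 - F(221, g(d(6), 3)) = 5229 - ((⅐ - ⅐*2) + 3*221²)² = 5229 - ((⅐ - 2/7) + 3*48841)² = 5229 - (-⅐ + 146523)² = 5229 - (1025660/7)² = 5229 - 1*1051978435600/49 = 5229 - 1051978435600/49 = -1051978179379/49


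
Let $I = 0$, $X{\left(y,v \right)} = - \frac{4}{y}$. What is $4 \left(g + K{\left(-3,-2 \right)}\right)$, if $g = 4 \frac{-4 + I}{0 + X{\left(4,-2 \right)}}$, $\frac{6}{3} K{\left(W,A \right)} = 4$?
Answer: $72$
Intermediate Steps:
$K{\left(W,A \right)} = 2$ ($K{\left(W,A \right)} = \frac{1}{2} \cdot 4 = 2$)
$g = 16$ ($g = 4 \frac{-4 + 0}{0 - \frac{4}{4}} = 4 \left(- \frac{4}{0 - 1}\right) = 4 \left(- \frac{4}{-1}\right) = 4 \left(\left(-4\right) \left(-1\right)\right) = 4 \cdot 4 = 16$)
$4 \left(g + K{\left(-3,-2 \right)}\right) = 4 \left(16 + 2\right) = 4 \cdot 18 = 72$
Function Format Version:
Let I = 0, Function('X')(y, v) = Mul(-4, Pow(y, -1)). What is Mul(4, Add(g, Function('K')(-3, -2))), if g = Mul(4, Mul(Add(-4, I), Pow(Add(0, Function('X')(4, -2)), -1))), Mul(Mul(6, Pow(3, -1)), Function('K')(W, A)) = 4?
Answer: 72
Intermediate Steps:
Function('K')(W, A) = 2 (Function('K')(W, A) = Mul(Rational(1, 2), 4) = 2)
g = 16 (g = Mul(4, Mul(Add(-4, 0), Pow(Add(0, Mul(-4, Pow(4, -1))), -1))) = Mul(4, Mul(-4, Pow(Add(0, Mul(-4, Rational(1, 4))), -1))) = Mul(4, Mul(-4, Pow(Add(0, -1), -1))) = Mul(4, Mul(-4, Pow(-1, -1))) = Mul(4, Mul(-4, -1)) = Mul(4, 4) = 16)
Mul(4, Add(g, Function('K')(-3, -2))) = Mul(4, Add(16, 2)) = Mul(4, 18) = 72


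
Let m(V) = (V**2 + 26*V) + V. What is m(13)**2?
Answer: 270400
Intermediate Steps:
m(V) = V**2 + 27*V
m(13)**2 = (13*(27 + 13))**2 = (13*40)**2 = 520**2 = 270400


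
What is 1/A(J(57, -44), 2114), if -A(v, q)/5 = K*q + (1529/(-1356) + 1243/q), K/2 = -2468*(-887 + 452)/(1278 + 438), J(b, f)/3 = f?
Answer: -204960756/2710770417028915 ≈ -7.5610e-8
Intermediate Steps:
J(b, f) = 3*f
K = 178930/143 (K = 2*(-2468*(-887 + 452)/(1278 + 438)) = 2*(-2468/(1716/(-435))) = 2*(-2468/(1716*(-1/435))) = 2*(-2468/(-572/145)) = 2*(-2468*(-145/572)) = 2*(89465/143) = 178930/143 ≈ 1251.3)
A(v, q) = 7645/1356 - 6215/q - 894650*q/143 (A(v, q) = -5*(178930*q/143 + (1529/(-1356) + 1243/q)) = -5*(178930*q/143 + (1529*(-1/1356) + 1243/q)) = -5*(178930*q/143 + (-1529/1356 + 1243/q)) = -5*(-1529/1356 + 1243/q + 178930*q/143) = 7645/1356 - 6215/q - 894650*q/143)
1/A(J(57, -44), 2114) = 1/(7645/1356 - 6215/2114 - 894650/143*2114) = 1/(7645/1356 - 6215*1/2114 - 1891290100/143) = 1/(7645/1356 - 6215/2114 - 1891290100/143) = 1/(-2710770417028915/204960756) = -204960756/2710770417028915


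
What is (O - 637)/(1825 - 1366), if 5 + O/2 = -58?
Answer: -763/459 ≈ -1.6623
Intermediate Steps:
O = -126 (O = -10 + 2*(-58) = -10 - 116 = -126)
(O - 637)/(1825 - 1366) = (-126 - 637)/(1825 - 1366) = -763/459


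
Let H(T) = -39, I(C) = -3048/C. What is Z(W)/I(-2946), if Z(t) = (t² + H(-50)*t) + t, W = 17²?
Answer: 35616649/508 ≈ 70112.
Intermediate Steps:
W = 289
Z(t) = t² - 38*t (Z(t) = (t² - 39*t) + t = t² - 38*t)
Z(W)/I(-2946) = (289*(-38 + 289))/((-3048/(-2946))) = (289*251)/((-3048*(-1/2946))) = 72539/(508/491) = 72539*(491/508) = 35616649/508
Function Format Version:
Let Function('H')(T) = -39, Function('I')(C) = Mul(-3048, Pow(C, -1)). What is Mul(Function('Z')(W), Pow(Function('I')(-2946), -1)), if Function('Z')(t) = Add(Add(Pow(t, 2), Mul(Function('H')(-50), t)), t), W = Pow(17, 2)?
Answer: Rational(35616649, 508) ≈ 70112.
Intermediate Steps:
W = 289
Function('Z')(t) = Add(Pow(t, 2), Mul(-38, t)) (Function('Z')(t) = Add(Add(Pow(t, 2), Mul(-39, t)), t) = Add(Pow(t, 2), Mul(-38, t)))
Mul(Function('Z')(W), Pow(Function('I')(-2946), -1)) = Mul(Mul(289, Add(-38, 289)), Pow(Mul(-3048, Pow(-2946, -1)), -1)) = Mul(Mul(289, 251), Pow(Mul(-3048, Rational(-1, 2946)), -1)) = Mul(72539, Pow(Rational(508, 491), -1)) = Mul(72539, Rational(491, 508)) = Rational(35616649, 508)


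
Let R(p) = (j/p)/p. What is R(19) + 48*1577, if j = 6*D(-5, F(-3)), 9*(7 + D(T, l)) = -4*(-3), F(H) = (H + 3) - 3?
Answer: 27326222/361 ≈ 75696.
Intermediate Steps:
F(H) = H (F(H) = (3 + H) - 3 = H)
D(T, l) = -17/3 (D(T, l) = -7 + (-4*(-3))/9 = -7 + (1/9)*12 = -7 + 4/3 = -17/3)
j = -34 (j = 6*(-17/3) = -34)
R(p) = -34/p**2 (R(p) = (-34/p)/p = -34/p**2)
R(19) + 48*1577 = -34/19**2 + 48*1577 = -34*1/361 + 75696 = -34/361 + 75696 = 27326222/361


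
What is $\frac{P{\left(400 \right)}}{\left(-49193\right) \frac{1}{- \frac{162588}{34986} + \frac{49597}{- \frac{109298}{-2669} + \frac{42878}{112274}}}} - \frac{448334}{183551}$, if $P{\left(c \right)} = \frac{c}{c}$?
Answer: $- \frac{47314131330734122112037}{19179930304252246586533} \approx -2.4669$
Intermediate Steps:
$P{\left(c \right)} = 1$
$\frac{P{\left(400 \right)}}{\left(-49193\right) \frac{1}{- \frac{162588}{34986} + \frac{49597}{- \frac{109298}{-2669} + \frac{42878}{112274}}}} - \frac{448334}{183551} = 1 \frac{1}{\left(-49193\right) \frac{1}{- \frac{162588}{34986} + \frac{49597}{- \frac{109298}{-2669} + \frac{42878}{112274}}}} - \frac{448334}{183551} = 1 \frac{1}{\left(-49193\right) \frac{1}{\left(-162588\right) \frac{1}{34986} + \frac{49597}{\left(-109298\right) \left(- \frac{1}{2669}\right) + 42878 \cdot \frac{1}{112274}}}} - \frac{448334}{183551} = 1 \frac{1}{\left(-49193\right) \frac{1}{- \frac{1594}{343} + \frac{49597}{\frac{109298}{2669} + \frac{21439}{56137}}}} - \frac{448334}{183551} = 1 \frac{1}{\left(-49193\right) \frac{1}{- \frac{1594}{343} + \frac{49597}{\frac{6192882517}{149829653}}}} - \frac{448334}{183551} = 1 \frac{1}{\left(-49193\right) \frac{1}{- \frac{1594}{343} + 49597 \cdot \frac{149829653}{6192882517}}} - \frac{448334}{183551} = 1 \frac{1}{\left(-49193\right) \frac{1}{- \frac{1594}{343} + \frac{7431101299841}{6192882517}}} - \frac{448334}{183551} = 1 \frac{1}{\left(-49193\right) \frac{1}{\frac{2538996291113365}{2124158703331}}} - \frac{448334}{183551} = 1 \frac{1}{\left(-49193\right) \frac{2124158703331}{2538996291113365}} - \frac{448334}{183551} = 1 \frac{1}{- \frac{104493739092961883}{2538996291113365}} - \frac{448334}{183551} = 1 \left(- \frac{2538996291113365}{104493739092961883}\right) - \frac{448334}{183551} = - \frac{2538996291113365}{104493739092961883} - \frac{448334}{183551} = - \frac{47314131330734122112037}{19179930304252246586533}$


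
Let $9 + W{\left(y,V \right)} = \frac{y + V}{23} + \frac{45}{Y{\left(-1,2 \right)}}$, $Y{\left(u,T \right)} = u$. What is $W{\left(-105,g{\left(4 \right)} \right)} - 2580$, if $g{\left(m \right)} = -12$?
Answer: $- \frac{60699}{23} \approx -2639.1$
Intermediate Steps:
$W{\left(y,V \right)} = -54 + \frac{V}{23} + \frac{y}{23}$ ($W{\left(y,V \right)} = -9 + \left(\frac{y + V}{23} + \frac{45}{-1}\right) = -9 + \left(\left(V + y\right) \frac{1}{23} + 45 \left(-1\right)\right) = -9 - \left(45 - \frac{V}{23} - \frac{y}{23}\right) = -9 + \left(-45 + \frac{V}{23} + \frac{y}{23}\right) = -54 + \frac{V}{23} + \frac{y}{23}$)
$W{\left(-105,g{\left(4 \right)} \right)} - 2580 = \left(-54 + \frac{1}{23} \left(-12\right) + \frac{1}{23} \left(-105\right)\right) - 2580 = \left(-54 - \frac{12}{23} - \frac{105}{23}\right) - 2580 = - \frac{1359}{23} - 2580 = - \frac{60699}{23}$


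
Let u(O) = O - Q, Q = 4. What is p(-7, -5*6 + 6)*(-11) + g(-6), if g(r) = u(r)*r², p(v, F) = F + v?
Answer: -19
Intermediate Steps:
u(O) = -4 + O (u(O) = O - 1*4 = O - 4 = -4 + O)
g(r) = r²*(-4 + r) (g(r) = (-4 + r)*r² = r²*(-4 + r))
p(-7, -5*6 + 6)*(-11) + g(-6) = ((-5*6 + 6) - 7)*(-11) + (-6)²*(-4 - 6) = ((-30 + 6) - 7)*(-11) + 36*(-10) = (-24 - 7)*(-11) - 360 = -31*(-11) - 360 = 341 - 360 = -19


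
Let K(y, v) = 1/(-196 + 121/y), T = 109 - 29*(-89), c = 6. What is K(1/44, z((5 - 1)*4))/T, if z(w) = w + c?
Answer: 1/13794320 ≈ 7.2494e-8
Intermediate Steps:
T = 2690 (T = 109 + 2581 = 2690)
z(w) = 6 + w (z(w) = w + 6 = 6 + w)
K(1/44, z((5 - 1)*4))/T = -1/(44*(-121 + 196/44))/2690 = -1*1/44/(-121 + 196*(1/44))*(1/2690) = -1*1/44/(-121 + 49/11)*(1/2690) = -1*1/44/(-1282/11)*(1/2690) = -1*1/44*(-11/1282)*(1/2690) = (1/5128)*(1/2690) = 1/13794320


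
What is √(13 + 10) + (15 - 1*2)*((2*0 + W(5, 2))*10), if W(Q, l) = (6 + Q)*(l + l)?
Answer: 5720 + √23 ≈ 5724.8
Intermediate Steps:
W(Q, l) = 2*l*(6 + Q) (W(Q, l) = (6 + Q)*(2*l) = 2*l*(6 + Q))
√(13 + 10) + (15 - 1*2)*((2*0 + W(5, 2))*10) = √(13 + 10) + (15 - 1*2)*((2*0 + 2*2*(6 + 5))*10) = √23 + (15 - 2)*((0 + 2*2*11)*10) = √23 + 13*((0 + 44)*10) = √23 + 13*(44*10) = √23 + 13*440 = √23 + 5720 = 5720 + √23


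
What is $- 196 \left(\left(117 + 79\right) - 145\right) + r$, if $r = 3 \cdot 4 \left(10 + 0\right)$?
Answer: $-9876$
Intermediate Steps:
$r = 120$ ($r = 12 \cdot 10 = 120$)
$- 196 \left(\left(117 + 79\right) - 145\right) + r = - 196 \left(\left(117 + 79\right) - 145\right) + 120 = - 196 \left(196 - 145\right) + 120 = \left(-196\right) 51 + 120 = -9996 + 120 = -9876$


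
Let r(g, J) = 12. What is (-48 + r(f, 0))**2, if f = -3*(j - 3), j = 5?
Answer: 1296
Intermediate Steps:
f = -6 (f = -3*(5 - 3) = -3*2 = -6)
(-48 + r(f, 0))**2 = (-48 + 12)**2 = (-36)**2 = 1296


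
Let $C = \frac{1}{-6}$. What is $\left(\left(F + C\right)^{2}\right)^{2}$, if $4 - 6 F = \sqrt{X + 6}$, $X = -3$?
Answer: $\frac{\left(3 - \sqrt{3}\right)^{4}}{1296} \approx 0.0019944$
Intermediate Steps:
$F = \frac{2}{3} - \frac{\sqrt{3}}{6}$ ($F = \frac{2}{3} - \frac{\sqrt{-3 + 6}}{6} = \frac{2}{3} - \frac{\sqrt{3}}{6} \approx 0.37799$)
$C = - \frac{1}{6} \approx -0.16667$
$\left(\left(F + C\right)^{2}\right)^{2} = \left(\left(\left(\frac{2}{3} - \frac{\sqrt{3}}{6}\right) - \frac{1}{6}\right)^{2}\right)^{2} = \left(\left(\frac{1}{2} - \frac{\sqrt{3}}{6}\right)^{2}\right)^{2} = \left(\frac{1}{2} - \frac{\sqrt{3}}{6}\right)^{4}$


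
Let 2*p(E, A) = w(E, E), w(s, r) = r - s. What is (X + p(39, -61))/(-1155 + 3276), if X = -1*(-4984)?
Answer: 712/303 ≈ 2.3498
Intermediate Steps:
X = 4984
p(E, A) = 0 (p(E, A) = (E - E)/2 = (½)*0 = 0)
(X + p(39, -61))/(-1155 + 3276) = (4984 + 0)/(-1155 + 3276) = 4984/2121 = 4984*(1/2121) = 712/303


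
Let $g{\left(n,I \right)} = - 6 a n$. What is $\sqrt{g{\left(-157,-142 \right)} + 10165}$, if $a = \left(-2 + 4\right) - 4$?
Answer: $91$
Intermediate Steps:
$a = -2$ ($a = 2 - 4 = -2$)
$g{\left(n,I \right)} = 12 n$ ($g{\left(n,I \right)} = - 6 \left(- 2 n\right) = 12 n$)
$\sqrt{g{\left(-157,-142 \right)} + 10165} = \sqrt{12 \left(-157\right) + 10165} = \sqrt{-1884 + 10165} = \sqrt{8281} = 91$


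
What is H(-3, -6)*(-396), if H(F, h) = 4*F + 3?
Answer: 3564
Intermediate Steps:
H(F, h) = 3 + 4*F
H(-3, -6)*(-396) = (3 + 4*(-3))*(-396) = (3 - 12)*(-396) = -9*(-396) = 3564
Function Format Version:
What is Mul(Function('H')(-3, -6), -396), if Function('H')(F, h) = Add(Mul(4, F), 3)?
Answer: 3564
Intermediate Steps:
Function('H')(F, h) = Add(3, Mul(4, F))
Mul(Function('H')(-3, -6), -396) = Mul(Add(3, Mul(4, -3)), -396) = Mul(Add(3, -12), -396) = Mul(-9, -396) = 3564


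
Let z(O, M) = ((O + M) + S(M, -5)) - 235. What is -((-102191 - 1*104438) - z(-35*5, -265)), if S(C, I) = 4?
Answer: 205958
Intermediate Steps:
z(O, M) = -231 + M + O (z(O, M) = ((O + M) + 4) - 235 = ((M + O) + 4) - 235 = (4 + M + O) - 235 = -231 + M + O)
-((-102191 - 1*104438) - z(-35*5, -265)) = -((-102191 - 1*104438) - (-231 - 265 - 35*5)) = -((-102191 - 104438) - (-231 - 265 - 175)) = -(-206629 - 1*(-671)) = -(-206629 + 671) = -1*(-205958) = 205958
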